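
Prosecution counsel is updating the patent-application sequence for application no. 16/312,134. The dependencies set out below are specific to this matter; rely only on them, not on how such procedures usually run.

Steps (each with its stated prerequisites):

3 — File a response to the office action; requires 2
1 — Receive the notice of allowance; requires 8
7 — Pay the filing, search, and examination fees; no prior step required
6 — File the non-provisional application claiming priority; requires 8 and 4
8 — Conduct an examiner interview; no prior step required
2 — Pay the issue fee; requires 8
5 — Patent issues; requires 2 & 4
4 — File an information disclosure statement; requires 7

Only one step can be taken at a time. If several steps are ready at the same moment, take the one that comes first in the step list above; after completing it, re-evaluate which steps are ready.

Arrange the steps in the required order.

7, 8, 1, 2, 3, 4, 6, 5

Nothing is required for 7 and 8. 7 is listed earlier → 7 first.
4 now also ready, so the ready set is {8, 4}; 8 is listed earlier → 8.
1 and 2 now also ready, so the ready set is {1, 2, 4}; 1 is listed earlier → 1.
Ready: 2 and 4. 2 is listed earlier → 2.
3 now also ready, so the ready set is {3, 4}; 3 is listed earlier → 3.
4 is the only step now ready → 4.
Now 6 and 5 have their prerequisites met. 6 is listed earlier, so 6 next.
5 needed 2 and 4, now all done → 5.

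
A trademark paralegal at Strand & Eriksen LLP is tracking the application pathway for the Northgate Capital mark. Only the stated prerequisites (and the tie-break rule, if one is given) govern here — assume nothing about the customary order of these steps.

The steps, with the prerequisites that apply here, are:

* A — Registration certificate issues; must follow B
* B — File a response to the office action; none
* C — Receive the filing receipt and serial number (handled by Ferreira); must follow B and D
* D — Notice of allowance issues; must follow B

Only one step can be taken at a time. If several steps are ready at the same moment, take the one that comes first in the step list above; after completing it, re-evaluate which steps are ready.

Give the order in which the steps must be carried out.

Only B has no prerequisites, so it is first.
Now A and D have their prerequisites met. A is listed earlier, so A next.
That leaves D as the only ready step → D.
C needed B and D, now all done → C.

B → A → D → C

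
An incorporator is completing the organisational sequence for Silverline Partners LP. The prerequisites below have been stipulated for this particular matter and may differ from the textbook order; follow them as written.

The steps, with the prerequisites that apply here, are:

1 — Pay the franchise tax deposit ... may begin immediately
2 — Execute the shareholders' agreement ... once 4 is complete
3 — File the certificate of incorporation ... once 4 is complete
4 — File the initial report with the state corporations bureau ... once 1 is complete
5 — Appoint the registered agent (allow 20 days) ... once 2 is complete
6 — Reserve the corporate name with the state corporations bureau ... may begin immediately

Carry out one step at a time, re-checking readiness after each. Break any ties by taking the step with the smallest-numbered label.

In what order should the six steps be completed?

1, 4, 2, 3, 5, 6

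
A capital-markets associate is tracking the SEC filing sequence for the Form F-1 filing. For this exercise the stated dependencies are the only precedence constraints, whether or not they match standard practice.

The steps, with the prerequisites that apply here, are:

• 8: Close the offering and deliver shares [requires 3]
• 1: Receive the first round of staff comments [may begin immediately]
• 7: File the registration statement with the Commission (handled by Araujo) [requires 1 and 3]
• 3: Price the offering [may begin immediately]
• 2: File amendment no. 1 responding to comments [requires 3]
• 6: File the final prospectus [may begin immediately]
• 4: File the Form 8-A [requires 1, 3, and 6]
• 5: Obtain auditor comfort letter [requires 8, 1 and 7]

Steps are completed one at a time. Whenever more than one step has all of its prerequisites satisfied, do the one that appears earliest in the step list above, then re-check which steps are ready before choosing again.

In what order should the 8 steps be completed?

1 3 8 7 2 6 4 5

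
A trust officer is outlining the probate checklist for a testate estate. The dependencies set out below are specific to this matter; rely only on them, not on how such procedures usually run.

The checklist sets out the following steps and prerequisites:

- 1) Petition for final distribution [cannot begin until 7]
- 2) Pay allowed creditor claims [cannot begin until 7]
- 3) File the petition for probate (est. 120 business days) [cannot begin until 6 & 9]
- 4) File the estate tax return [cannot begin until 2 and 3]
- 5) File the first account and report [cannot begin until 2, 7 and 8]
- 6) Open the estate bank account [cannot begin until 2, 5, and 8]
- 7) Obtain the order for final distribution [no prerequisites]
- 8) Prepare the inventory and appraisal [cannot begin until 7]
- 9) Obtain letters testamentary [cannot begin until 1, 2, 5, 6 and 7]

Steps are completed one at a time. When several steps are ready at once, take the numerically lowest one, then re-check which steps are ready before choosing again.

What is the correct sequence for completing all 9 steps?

7 is the only step with nothing outstanding, so it goes first.
1, 2 and 8 are all available; 1 has the earlier label → 1.
2 and 8 are both available; 2 has the earlier label → 2.
8 is the only step now ready → 8.
5 needed 2, 7 and 8, now all done → 5.
Next only 6 has its prerequisites met → 6.
Next only 9 has its prerequisites met → 9.
That leaves 3 as the only ready step → 3.
That leaves 4 as the only ready step → 4.

7, 1, 2, 8, 5, 6, 9, 3, 4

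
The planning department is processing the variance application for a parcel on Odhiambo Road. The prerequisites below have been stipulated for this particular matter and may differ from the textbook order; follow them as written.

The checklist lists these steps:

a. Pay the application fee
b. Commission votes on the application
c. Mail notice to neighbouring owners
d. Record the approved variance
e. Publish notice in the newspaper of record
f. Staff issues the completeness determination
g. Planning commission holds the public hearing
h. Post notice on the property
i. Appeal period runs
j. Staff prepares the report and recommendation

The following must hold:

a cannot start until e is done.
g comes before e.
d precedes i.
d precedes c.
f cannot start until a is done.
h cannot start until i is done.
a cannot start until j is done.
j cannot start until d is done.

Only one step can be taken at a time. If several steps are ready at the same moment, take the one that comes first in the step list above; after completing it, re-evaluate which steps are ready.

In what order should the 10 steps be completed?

b, d, c, g, e, i, h, j, a, f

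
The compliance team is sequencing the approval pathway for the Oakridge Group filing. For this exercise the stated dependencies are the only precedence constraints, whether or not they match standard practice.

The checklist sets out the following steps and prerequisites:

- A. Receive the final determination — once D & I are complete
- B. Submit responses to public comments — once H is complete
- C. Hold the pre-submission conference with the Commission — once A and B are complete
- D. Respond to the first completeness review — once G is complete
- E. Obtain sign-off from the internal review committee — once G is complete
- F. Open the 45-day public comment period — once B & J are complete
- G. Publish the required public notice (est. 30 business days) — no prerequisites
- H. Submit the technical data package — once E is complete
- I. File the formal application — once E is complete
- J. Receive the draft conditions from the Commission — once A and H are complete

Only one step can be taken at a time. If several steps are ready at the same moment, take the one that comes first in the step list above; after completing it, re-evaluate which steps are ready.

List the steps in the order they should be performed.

Only G has no prerequisites, so it is first.
Now D and E have their prerequisites met. D is listed earlier, so D next.
E needed G, now all done → E.
H and I are both available; H is listed earlier → H.
B now also ready, so the ready set is {B, I}; B is listed earlier → B.
I is the only step now ready → I.
That leaves A as the only ready step → A.
C and J are both available; C is listed earlier → C.
J needed A and H, now all done → J.
Next only F has its prerequisites met → F.

G, D, E, H, B, I, A, C, J, F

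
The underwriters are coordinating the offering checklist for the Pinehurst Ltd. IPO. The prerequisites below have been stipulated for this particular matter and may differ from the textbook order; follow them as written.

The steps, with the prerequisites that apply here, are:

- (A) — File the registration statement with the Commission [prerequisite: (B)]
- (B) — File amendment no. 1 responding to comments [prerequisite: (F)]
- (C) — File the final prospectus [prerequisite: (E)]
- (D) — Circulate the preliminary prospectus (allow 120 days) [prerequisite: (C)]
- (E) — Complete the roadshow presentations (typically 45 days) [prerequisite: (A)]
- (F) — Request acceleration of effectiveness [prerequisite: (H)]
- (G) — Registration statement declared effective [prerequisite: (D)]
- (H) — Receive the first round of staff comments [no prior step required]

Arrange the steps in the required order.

(H) → (F) → (B) → (A) → (E) → (C) → (D) → (G)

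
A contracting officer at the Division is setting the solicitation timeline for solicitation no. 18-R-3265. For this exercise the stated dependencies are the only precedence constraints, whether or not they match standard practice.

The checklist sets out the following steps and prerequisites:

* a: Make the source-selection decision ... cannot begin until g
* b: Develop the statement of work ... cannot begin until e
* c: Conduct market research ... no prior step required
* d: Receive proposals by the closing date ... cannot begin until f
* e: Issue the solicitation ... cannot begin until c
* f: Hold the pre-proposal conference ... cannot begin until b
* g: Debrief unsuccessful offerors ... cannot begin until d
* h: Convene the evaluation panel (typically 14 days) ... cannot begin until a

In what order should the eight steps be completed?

c, e, b, f, d, g, a, h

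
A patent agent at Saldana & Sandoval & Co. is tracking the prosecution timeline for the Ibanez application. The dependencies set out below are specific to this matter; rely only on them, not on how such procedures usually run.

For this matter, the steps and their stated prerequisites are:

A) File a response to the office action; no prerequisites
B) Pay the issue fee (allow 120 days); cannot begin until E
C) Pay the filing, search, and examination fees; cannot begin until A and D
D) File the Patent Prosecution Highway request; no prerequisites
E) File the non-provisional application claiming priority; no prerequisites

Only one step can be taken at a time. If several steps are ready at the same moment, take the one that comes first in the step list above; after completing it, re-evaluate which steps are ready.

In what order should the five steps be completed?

A → D → C → E → B

A, D and E have no prerequisites; A is listed earlier, so A is first.
Now D and E have their prerequisites met. D is listed earlier, so D next.
C now also ready, so the ready set is {C, E}; C is listed earlier → C.
E is the only step now ready → E.
That leaves B as the only ready step → B.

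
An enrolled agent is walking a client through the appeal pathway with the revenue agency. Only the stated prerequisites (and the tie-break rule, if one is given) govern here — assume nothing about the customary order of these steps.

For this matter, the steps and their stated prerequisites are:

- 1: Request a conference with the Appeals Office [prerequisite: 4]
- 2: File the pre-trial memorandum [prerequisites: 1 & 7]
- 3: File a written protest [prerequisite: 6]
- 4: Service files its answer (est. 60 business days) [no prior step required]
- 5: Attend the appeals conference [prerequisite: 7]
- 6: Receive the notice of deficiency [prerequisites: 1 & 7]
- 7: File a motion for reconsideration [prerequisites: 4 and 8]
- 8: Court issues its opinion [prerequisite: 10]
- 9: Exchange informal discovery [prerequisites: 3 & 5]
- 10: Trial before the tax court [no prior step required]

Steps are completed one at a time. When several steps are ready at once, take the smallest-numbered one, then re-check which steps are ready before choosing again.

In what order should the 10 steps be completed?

4, 1, 10, 8, 7, 2, 5, 6, 3, 9

4 and 10 have no prerequisites; 4 has the earlier label, so 4 is first.
1 now also ready, so the ready set is {1, 10}; 1 has the earlier label → 1.
Next only 10 has its prerequisites met → 10.
8 needed 10, now all done → 8.
7 needed 4 and 8, now all done → 7.
Now 2, 5 and 6 have their prerequisites met. 2 has the earlier label, so 2 next.
Ready: 5 and 6. 5 has the earlier label → 5.
6 needed 1 and 7, now all done → 6.
3 needed 6, now all done → 3.
9 needed 3 and 5, now all done → 9.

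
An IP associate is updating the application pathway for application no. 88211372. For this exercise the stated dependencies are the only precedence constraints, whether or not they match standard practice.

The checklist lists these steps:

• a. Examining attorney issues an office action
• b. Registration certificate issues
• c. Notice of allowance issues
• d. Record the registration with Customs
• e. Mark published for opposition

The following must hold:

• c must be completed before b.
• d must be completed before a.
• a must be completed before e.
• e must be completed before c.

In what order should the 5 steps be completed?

d → a → e → c → b

d has no prerequisites → d first.
Next only a has its prerequisites met → a.
Next only e has its prerequisites met → e.
Next only c has its prerequisites met → c.
That leaves b as the only ready step → b.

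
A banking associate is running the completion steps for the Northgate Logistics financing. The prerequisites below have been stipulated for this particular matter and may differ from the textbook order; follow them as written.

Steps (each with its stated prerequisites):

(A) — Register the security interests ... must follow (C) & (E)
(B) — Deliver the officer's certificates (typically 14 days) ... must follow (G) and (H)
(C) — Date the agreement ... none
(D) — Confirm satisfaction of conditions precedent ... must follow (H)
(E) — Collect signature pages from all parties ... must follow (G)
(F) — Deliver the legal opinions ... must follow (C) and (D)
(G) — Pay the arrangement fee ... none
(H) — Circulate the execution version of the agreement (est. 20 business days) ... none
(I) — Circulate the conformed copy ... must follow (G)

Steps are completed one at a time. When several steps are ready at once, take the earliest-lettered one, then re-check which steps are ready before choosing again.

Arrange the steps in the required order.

(C), (G), (E), (A), (H), (B), (D), (F), (I)

(C), (G) and (H) have no prerequisites; (C) has the earlier label, so (C) is first.
(G) and (H) are both available; (G) has the earlier label → (G).
(E) and (I) now also ready, so the ready set is {(E), (H), (I)}; (E) has the earlier label → (E).
(A) now also ready, so the ready set is {(A), (H), (I)}; (A) has the earlier label → (A).
Ready: (H) and (I). (H) has the earlier label → (H).
Now (B), (D) and (I) have their prerequisites met. (B) has the earlier label, so (B) next.
Ready: (D) and (I). (D) has the earlier label → (D).
(F) now also ready, so the ready set is {(F), (I)}; (F) has the earlier label → (F).
(I) needed (G), now all done → (I).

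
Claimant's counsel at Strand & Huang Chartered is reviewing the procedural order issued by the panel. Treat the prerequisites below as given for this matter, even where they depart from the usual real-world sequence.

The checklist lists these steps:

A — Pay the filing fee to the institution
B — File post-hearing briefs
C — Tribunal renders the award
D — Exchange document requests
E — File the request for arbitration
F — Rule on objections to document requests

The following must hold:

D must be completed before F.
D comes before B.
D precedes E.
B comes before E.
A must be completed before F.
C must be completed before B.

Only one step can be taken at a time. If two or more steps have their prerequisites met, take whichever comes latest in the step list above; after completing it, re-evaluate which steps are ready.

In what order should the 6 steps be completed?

Nothing is required for D, C and A. D is listed later → D first.
Now C and A have their prerequisites met. C is listed later, so C next.
B now also ready, so the ready set is {B, A}; B is listed later → B.
E now also ready, so the ready set is {E, A}; E is listed later → E.
Next only A has its prerequisites met → A.
F is the only step now ready → F.

D, C, B, E, A, F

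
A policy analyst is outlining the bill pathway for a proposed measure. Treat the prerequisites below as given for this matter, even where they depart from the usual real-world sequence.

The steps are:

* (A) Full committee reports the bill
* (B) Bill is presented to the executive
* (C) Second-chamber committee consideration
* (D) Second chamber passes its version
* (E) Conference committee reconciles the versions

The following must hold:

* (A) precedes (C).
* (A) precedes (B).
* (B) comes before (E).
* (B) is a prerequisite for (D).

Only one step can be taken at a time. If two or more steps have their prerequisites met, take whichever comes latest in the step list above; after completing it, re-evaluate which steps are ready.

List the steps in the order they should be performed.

(A) has no prerequisites → (A) first.
Ready: (C) and (B). (C) is listed later → (C).
(B) is the only step now ready → (B).
Ready: (E) and (D). (E) is listed later → (E).
(D) needed (B), now all done → (D).

(A), (C), (B), (E), (D)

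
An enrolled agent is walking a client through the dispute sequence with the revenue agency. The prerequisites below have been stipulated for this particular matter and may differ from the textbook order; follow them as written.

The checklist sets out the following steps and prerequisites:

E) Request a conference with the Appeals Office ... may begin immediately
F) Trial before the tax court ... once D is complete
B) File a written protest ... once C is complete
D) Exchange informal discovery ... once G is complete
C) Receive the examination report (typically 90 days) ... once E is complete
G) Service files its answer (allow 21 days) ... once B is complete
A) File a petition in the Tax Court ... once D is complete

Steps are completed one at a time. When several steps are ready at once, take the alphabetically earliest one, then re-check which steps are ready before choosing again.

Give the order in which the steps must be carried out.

E is the only step with nothing outstanding, so it goes first.
C needed E, now all done → C.
B needed C, now all done → B.
G needed B, now all done → G.
Next only D has its prerequisites met → D.
Ready: A and F. A has the earlier label → A.
F is the only step now ready → F.

E, C, B, G, D, A, F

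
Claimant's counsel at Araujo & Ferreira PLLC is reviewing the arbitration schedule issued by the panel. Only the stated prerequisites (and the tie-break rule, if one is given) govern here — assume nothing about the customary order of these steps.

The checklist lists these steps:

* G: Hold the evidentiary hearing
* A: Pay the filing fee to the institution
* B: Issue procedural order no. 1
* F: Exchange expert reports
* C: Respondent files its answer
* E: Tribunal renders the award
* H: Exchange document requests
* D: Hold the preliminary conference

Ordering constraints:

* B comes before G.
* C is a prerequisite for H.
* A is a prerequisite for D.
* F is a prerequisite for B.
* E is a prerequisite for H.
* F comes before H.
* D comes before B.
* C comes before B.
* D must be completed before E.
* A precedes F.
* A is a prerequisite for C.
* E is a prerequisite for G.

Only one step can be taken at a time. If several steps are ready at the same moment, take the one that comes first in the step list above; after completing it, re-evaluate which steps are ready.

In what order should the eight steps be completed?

A is the only step with nothing outstanding, so it goes first.
Now F, C and D have their prerequisites met. F is listed earlier, so F next.
C and D are both available; C is listed earlier → C.
Next only D has its prerequisites met → D.
Now B and E have their prerequisites met. B is listed earlier, so B next.
E needed D, now all done → E.
Now G and H have their prerequisites met. G is listed earlier, so G next.
H is the only step now ready → H.

A F C D B E G H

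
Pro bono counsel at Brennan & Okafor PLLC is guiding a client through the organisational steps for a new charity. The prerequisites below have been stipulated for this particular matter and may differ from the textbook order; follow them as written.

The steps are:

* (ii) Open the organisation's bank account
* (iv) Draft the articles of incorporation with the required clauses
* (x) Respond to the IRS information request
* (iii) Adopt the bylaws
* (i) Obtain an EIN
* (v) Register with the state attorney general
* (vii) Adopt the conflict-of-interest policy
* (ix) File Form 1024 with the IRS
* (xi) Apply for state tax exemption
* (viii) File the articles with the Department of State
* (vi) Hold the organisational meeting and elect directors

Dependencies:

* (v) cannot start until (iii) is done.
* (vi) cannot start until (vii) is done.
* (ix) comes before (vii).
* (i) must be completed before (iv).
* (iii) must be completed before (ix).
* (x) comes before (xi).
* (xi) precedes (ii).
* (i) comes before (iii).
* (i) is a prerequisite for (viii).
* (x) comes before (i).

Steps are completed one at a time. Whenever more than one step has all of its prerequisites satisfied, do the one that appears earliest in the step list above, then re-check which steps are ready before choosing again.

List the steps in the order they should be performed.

(x) is the only step with nothing outstanding, so it goes first.
(i) and (xi) are both available; (i) is listed earlier → (i).
(iv), (iii) and (viii) now also ready, so the ready set is {(iv), (iii), (xi), (viii)}; (iv) is listed earlier → (iv).
(iii), (xi) and (viii) are all available; (iii) is listed earlier → (iii).
(v) and (ix) now also ready, so the ready set is {(v), (ix), (xi), (viii)}; (v) is listed earlier → (v).
Now (ix), (xi) and (viii) have their prerequisites met. (ix) is listed earlier, so (ix) next.
(vii), (xi) and (viii) are all available; (vii) is listed earlier → (vii).
(vi) now also ready, so the ready set is {(xi), (viii), (vi)}; (xi) is listed earlier → (xi).
(ii) now also ready, so the ready set is {(ii), (viii), (vi)}; (ii) is listed earlier → (ii).
Ready: (viii) and (vi). (viii) is listed earlier → (viii).
Next only (vi) has its prerequisites met → (vi).

(x) (i) (iv) (iii) (v) (ix) (vii) (xi) (ii) (viii) (vi)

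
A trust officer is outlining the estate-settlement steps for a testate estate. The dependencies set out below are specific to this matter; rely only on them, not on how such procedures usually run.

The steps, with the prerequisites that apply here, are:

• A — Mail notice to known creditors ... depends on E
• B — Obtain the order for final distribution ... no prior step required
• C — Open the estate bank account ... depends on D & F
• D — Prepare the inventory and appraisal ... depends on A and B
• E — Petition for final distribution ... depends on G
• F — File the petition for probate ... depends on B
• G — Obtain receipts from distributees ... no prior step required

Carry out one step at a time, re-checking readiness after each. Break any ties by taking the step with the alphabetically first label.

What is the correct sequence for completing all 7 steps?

B, F, G, E, A, D, C

B and G have no prerequisites; B has the earlier label, so B is first.
Now F and G have their prerequisites met. F has the earlier label, so F next.
Next only G has its prerequisites met → G.
That leaves E as the only ready step → E.
That leaves A as the only ready step → A.
D is the only step now ready → D.
That leaves C as the only ready step → C.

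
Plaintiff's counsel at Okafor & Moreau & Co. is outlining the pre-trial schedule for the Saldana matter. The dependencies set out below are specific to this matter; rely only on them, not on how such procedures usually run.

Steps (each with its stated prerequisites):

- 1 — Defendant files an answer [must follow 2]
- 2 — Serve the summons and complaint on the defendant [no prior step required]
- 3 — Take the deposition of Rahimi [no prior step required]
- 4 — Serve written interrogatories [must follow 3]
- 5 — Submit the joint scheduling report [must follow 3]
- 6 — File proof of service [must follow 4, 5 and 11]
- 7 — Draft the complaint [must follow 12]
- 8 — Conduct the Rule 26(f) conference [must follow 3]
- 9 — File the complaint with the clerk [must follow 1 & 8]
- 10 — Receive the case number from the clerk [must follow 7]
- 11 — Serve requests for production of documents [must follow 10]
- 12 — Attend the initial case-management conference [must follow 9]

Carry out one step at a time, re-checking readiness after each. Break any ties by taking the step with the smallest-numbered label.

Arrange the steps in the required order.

2 → 1 → 3 → 4 → 5 → 8 → 9 → 12 → 7 → 10 → 11 → 6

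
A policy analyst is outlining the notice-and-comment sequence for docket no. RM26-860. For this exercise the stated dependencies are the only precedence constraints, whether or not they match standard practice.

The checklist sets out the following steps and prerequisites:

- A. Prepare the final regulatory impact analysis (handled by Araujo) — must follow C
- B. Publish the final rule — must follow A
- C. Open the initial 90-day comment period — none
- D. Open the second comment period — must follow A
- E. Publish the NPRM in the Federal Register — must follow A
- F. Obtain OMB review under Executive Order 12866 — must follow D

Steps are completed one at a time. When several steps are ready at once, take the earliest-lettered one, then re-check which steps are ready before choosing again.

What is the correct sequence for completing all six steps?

C has no prerequisites → C first.
A is the only step now ready → A.
Now B, D and E have their prerequisites met. B has the earlier label, so B next.
Now D and E have their prerequisites met. D has the earlier label, so D next.
E and F are both available; E has the earlier label → E.
Next only F has its prerequisites met → F.

C, A, B, D, E, F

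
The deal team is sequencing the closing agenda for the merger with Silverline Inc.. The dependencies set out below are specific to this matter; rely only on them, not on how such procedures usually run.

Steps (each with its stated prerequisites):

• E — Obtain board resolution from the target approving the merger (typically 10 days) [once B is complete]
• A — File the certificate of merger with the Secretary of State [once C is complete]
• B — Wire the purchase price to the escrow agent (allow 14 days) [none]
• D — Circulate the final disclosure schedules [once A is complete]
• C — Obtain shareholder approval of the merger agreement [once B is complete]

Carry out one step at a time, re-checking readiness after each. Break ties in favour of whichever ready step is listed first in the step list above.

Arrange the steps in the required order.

B, E, C, A, D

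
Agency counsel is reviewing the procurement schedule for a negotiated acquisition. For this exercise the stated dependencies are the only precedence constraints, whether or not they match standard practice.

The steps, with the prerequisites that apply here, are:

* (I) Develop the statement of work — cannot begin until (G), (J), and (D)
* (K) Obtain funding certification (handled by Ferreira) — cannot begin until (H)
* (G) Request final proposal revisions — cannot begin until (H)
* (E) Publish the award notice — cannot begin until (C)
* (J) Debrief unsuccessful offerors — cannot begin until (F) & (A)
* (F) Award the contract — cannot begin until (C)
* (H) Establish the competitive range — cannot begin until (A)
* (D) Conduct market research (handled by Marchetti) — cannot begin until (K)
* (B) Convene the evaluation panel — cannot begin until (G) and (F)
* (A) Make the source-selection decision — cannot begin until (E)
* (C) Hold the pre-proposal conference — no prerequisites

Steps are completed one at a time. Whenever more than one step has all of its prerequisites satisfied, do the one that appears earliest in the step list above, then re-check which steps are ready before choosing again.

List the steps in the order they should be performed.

(C) → (E) → (F) → (A) → (J) → (H) → (K) → (G) → (D) → (I) → (B)

(C) is the only step with nothing outstanding, so it goes first.
(E) and (F) are both available; (E) is listed earlier → (E).
(A) now also ready, so the ready set is {(F), (A)}; (F) is listed earlier → (F).
Next only (A) has its prerequisites met → (A).
Now (J) and (H) have their prerequisites met. (J) is listed earlier, so (J) next.
(H) is the only step now ready → (H).
Ready: (K) and (G). (K) is listed earlier → (K).
(D) now also ready, so the ready set is {(G), (D)}; (G) is listed earlier → (G).
(B) now also ready, so the ready set is {(D), (B)}; (D) is listed earlier → (D).
Ready: (I) and (B). (I) is listed earlier → (I).
That leaves (B) as the only ready step → (B).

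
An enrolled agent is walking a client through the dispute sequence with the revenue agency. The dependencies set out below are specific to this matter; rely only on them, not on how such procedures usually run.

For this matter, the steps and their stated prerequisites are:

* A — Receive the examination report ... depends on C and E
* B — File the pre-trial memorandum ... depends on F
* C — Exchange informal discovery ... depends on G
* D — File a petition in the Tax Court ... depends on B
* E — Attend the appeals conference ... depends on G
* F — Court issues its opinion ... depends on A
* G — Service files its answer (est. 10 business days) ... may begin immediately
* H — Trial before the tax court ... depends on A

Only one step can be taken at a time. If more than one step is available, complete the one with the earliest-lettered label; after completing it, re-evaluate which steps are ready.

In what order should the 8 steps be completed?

Only G has no prerequisites, so it is first.
Ready: C and E. C has the earlier label → C.
E needed G, now all done → E.
A needed C and E, now all done → A.
F and H are both available; F has the earlier label → F.
B and H are both available; B has the earlier label → B.
Ready: D and H. D has the earlier label → D.
H is the only step now ready → H.

G, C, E, A, F, B, D, H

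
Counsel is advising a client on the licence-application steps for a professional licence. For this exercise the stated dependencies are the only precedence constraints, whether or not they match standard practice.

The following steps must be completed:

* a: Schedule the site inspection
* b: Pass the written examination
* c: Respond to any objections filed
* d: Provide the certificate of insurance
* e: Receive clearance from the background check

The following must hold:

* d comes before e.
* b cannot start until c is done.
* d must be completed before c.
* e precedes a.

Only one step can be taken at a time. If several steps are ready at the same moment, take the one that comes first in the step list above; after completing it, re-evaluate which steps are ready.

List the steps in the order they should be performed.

d c b e a

Only d has no prerequisites, so it is first.
c and e are both available; c is listed earlier → c.
b and e are both available; b is listed earlier → b.
e needed d, now all done → e.
a is the only step now ready → a.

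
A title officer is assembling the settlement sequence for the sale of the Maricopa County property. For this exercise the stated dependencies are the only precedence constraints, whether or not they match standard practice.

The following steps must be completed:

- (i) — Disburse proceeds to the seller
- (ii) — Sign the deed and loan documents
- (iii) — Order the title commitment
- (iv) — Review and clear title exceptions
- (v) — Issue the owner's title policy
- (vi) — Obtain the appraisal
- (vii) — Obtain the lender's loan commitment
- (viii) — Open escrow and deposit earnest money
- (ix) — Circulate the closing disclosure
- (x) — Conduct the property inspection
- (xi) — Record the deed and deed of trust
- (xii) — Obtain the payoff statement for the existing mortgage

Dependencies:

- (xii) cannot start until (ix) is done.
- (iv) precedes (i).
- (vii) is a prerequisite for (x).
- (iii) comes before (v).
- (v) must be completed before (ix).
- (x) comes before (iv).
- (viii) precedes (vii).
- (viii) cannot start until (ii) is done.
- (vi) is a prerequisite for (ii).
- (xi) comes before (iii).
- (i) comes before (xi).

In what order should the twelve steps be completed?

(vi) (ii) (viii) (vii) (x) (iv) (i) (xi) (iii) (v) (ix) (xii)

(vi) has no prerequisites → (vi) first.
That leaves (ii) as the only ready step → (ii).
That leaves (viii) as the only ready step → (viii).
(vii) is the only step now ready → (vii).
(x) is the only step now ready → (x).
(iv) is the only step now ready → (iv).
Next only (i) has its prerequisites met → (i).
(xi) needed (i), now all done → (xi).
That leaves (iii) as the only ready step → (iii).
(v) is the only step now ready → (v).
(ix) needed (v), now all done → (ix).
That leaves (xii) as the only ready step → (xii).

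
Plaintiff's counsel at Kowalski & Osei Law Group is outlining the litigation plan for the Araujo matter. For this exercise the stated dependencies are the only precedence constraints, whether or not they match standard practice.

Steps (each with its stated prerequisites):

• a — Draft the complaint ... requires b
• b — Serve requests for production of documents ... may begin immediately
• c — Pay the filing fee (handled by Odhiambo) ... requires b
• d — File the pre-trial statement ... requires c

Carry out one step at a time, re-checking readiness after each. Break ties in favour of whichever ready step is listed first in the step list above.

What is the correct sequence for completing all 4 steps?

Only b has no prerequisites, so it is first.
Now a and c have their prerequisites met. a is listed earlier, so a next.
That leaves c as the only ready step → c.
That leaves d as the only ready step → d.

b a c d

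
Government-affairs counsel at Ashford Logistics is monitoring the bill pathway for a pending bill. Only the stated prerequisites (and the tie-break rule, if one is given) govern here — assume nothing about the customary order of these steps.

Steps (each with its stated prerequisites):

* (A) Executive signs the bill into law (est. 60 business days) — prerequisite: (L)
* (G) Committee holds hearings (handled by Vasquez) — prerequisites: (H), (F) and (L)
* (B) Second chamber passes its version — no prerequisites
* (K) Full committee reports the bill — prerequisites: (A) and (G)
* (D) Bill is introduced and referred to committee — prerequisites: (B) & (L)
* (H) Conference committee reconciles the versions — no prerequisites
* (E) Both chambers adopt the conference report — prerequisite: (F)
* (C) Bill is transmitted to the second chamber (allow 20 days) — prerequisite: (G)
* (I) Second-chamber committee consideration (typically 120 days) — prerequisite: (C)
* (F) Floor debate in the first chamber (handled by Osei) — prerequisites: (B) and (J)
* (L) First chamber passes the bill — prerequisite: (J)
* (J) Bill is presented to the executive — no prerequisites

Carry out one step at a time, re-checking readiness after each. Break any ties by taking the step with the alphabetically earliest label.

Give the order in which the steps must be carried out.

(B), (H) and (J) have no prerequisites; (B) has the earlier label, so (B) is first.
Ready: (H) and (J). (H) has the earlier label → (H).
That leaves (J) as the only ready step → (J).
(F) and (L) are both available; (F) has the earlier label → (F).
(E) and (L) are both available; (E) has the earlier label → (E).
Next only (L) has its prerequisites met → (L).
Now (A), (D) and (G) have their prerequisites met. (A) has the earlier label, so (A) next.
Now (D) and (G) have their prerequisites met. (D) has the earlier label, so (D) next.
That leaves (G) as the only ready step → (G).
Ready: (C) and (K). (C) has the earlier label → (C).
(I) and (K) are both available; (I) has the earlier label → (I).
That leaves (K) as the only ready step → (K).

(B) → (H) → (J) → (F) → (E) → (L) → (A) → (D) → (G) → (C) → (I) → (K)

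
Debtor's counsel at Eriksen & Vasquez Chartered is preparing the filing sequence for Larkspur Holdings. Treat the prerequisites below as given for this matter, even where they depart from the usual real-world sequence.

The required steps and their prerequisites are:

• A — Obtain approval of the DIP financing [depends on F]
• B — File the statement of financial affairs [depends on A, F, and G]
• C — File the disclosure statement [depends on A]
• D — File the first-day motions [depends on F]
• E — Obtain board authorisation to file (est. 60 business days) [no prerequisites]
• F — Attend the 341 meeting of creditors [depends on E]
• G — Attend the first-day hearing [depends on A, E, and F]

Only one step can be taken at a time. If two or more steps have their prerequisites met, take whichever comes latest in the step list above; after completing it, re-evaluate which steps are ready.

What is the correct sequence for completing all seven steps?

E is the only step with nothing outstanding, so it goes first.
That leaves F as the only ready step → F.
D and A are both available; D is listed later → D.
A needed F, now all done → A.
Now G and C have their prerequisites met. G is listed later, so G next.
B now also ready, so the ready set is {C, B}; C is listed later → C.
B needed G, F and A, now all done → B.

E, F, D, A, G, C, B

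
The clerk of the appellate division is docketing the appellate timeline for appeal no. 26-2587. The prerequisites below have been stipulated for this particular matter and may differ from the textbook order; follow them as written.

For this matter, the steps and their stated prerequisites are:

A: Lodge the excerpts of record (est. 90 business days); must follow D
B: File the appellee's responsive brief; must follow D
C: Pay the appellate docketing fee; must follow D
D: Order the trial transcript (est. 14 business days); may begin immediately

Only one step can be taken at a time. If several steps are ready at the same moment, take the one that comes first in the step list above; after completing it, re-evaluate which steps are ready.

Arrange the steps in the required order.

D A B C

Only D has no prerequisites, so it is first.
Ready: A, B and C. A is listed earlier → A.
Now B and C have their prerequisites met. B is listed earlier, so B next.
C needed D, now all done → C.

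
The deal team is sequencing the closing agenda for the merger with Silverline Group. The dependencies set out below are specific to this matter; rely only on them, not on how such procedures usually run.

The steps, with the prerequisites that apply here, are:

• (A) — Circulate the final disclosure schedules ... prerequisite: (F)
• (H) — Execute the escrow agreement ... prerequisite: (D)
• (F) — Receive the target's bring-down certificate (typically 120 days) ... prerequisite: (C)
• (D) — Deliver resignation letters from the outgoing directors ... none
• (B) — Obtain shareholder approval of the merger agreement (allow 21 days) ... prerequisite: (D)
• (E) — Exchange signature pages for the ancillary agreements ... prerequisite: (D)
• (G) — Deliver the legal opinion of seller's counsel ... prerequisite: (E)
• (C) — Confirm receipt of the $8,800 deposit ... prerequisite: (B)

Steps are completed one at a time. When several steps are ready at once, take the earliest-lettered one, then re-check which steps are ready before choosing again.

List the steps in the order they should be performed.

(D) → (B) → (C) → (E) → (F) → (A) → (G) → (H)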